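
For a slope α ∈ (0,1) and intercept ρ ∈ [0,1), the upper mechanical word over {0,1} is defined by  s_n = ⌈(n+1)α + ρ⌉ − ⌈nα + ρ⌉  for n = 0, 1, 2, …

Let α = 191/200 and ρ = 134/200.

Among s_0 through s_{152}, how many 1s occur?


146

#1s = Σ_{n=0}^{152} s_n = Σ_{n=0}^{152} (⌈(n+1)α+ρ⌉ − ⌈nα+ρ⌉)
the sum telescopes: every ⌈nα+ρ⌉ with 0 < n < 153 appears once with + and once with −, leaving ⌈153α+ρ⌉ − ⌈0·α+ρ⌉
153α + ρ = (153·191 + 134) / 200 = 29357/200
ρ = 134/200
⌈29357/200⌉ = 147,  ⌈134/200⌉ = 1
#1s = 147 − 1 = 146


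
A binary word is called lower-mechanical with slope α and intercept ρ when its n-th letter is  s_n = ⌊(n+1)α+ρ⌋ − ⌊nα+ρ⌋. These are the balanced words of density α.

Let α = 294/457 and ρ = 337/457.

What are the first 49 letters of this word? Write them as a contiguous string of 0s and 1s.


1101011011011011010110110110110101101101101101011

n=0: ⌊(1·294+337)/457⌋ − ⌊(0·294+337)/457⌋ = ⌊631/457⌋ − ⌊337/457⌋ = 1 − 0 = 1
n=1: ⌊(2·294+337)/457⌋ − ⌊(1·294+337)/457⌋ = ⌊925/457⌋ − ⌊631/457⌋ = 2 − 1 = 1
n=2: ⌊(3·294+337)/457⌋ − ⌊(2·294+337)/457⌋ = ⌊1219/457⌋ − ⌊925/457⌋ = 2 − 2 = 0
n=3: ⌊(4·294+337)/457⌋ − ⌊(3·294+337)/457⌋ = ⌊1513/457⌋ − ⌊1219/457⌋ = 3 − 2 = 1
n=4: ⌊(5·294+337)/457⌋ − ⌊(4·294+337)/457⌋ = ⌊1807/457⌋ − ⌊1513/457⌋ = 3 − 3 = 0
n=5: ⌊(6·294+337)/457⌋ − ⌊(5·294+337)/457⌋ = ⌊2101/457⌋ − ⌊1807/457⌋ = 4 − 3 = 1
n=6: ⌊(7·294+337)/457⌋ − ⌊(6·294+337)/457⌋ = ⌊2395/457⌋ − ⌊2101/457⌋ = 5 − 4 = 1
n=7: ⌊(8·294+337)/457⌋ − ⌊(7·294+337)/457⌋ = ⌊2689/457⌋ − ⌊2395/457⌋ = 5 − 5 = 0
n=8: ⌊(9·294+337)/457⌋ − ⌊(8·294+337)/457⌋ = ⌊2983/457⌋ − ⌊2689/457⌋ = 6 − 5 = 1
n=9: ⌊(10·294+337)/457⌋ − ⌊(9·294+337)/457⌋ = ⌊3277/457⌋ − ⌊2983/457⌋ = 7 − 6 = 1
n=10: ⌊(11·294+337)/457⌋ − ⌊(10·294+337)/457⌋ = ⌊3571/457⌋ − ⌊3277/457⌋ = 7 − 7 = 0
n=11: ⌊(12·294+337)/457⌋ − ⌊(11·294+337)/457⌋ = ⌊3865/457⌋ − ⌊3571/457⌋ = 8 − 7 = 1
n=12: ⌊(13·294+337)/457⌋ − ⌊(12·294+337)/457⌋ = ⌊4159/457⌋ − ⌊3865/457⌋ = 9 − 8 = 1
n=13: ⌊(14·294+337)/457⌋ − ⌊(13·294+337)/457⌋ = ⌊4453/457⌋ − ⌊4159/457⌋ = 9 − 9 = 0
n=14: ⌊(15·294+337)/457⌋ − ⌊(14·294+337)/457⌋ = ⌊4747/457⌋ − ⌊4453/457⌋ = 10 − 9 = 1
n=15: ⌊(16·294+337)/457⌋ − ⌊(15·294+337)/457⌋ = ⌊5041/457⌋ − ⌊4747/457⌋ = 11 − 10 = 1
n=16: ⌊(17·294+337)/457⌋ − ⌊(16·294+337)/457⌋ = ⌊5335/457⌋ − ⌊5041/457⌋ = 11 − 11 = 0
n=17: ⌊(18·294+337)/457⌋ − ⌊(17·294+337)/457⌋ = ⌊5629/457⌋ − ⌊5335/457⌋ = 12 − 11 = 1
n=18: ⌊(19·294+337)/457⌋ − ⌊(18·294+337)/457⌋ = ⌊5923/457⌋ − ⌊5629/457⌋ = 12 − 12 = 0
n=19: ⌊(20·294+337)/457⌋ − ⌊(19·294+337)/457⌋ = ⌊6217/457⌋ − ⌊5923/457⌋ = 13 − 12 = 1
n=20: ⌊(21·294+337)/457⌋ − ⌊(20·294+337)/457⌋ = ⌊6511/457⌋ − ⌊6217/457⌋ = 14 − 13 = 1
n=21: ⌊(22·294+337)/457⌋ − ⌊(21·294+337)/457⌋ = ⌊6805/457⌋ − ⌊6511/457⌋ = 14 − 14 = 0
n=22: ⌊(23·294+337)/457⌋ − ⌊(22·294+337)/457⌋ = ⌊7099/457⌋ − ⌊6805/457⌋ = 15 − 14 = 1
n=23: ⌊(24·294+337)/457⌋ − ⌊(23·294+337)/457⌋ = ⌊7393/457⌋ − ⌊7099/457⌋ = 16 − 15 = 1
n=24: ⌊(25·294+337)/457⌋ − ⌊(24·294+337)/457⌋ = ⌊7687/457⌋ − ⌊7393/457⌋ = 16 − 16 = 0
n=25: ⌊(26·294+337)/457⌋ − ⌊(25·294+337)/457⌋ = ⌊7981/457⌋ − ⌊7687/457⌋ = 17 − 16 = 1
n=26: ⌊(27·294+337)/457⌋ − ⌊(26·294+337)/457⌋ = ⌊8275/457⌋ − ⌊7981/457⌋ = 18 − 17 = 1
n=27: ⌊(28·294+337)/457⌋ − ⌊(27·294+337)/457⌋ = ⌊8569/457⌋ − ⌊8275/457⌋ = 18 − 18 = 0
n=28: ⌊(29·294+337)/457⌋ − ⌊(28·294+337)/457⌋ = ⌊8863/457⌋ − ⌊8569/457⌋ = 19 − 18 = 1
n=29: ⌊(30·294+337)/457⌋ − ⌊(29·294+337)/457⌋ = ⌊9157/457⌋ − ⌊8863/457⌋ = 20 − 19 = 1
n=30: ⌊(31·294+337)/457⌋ − ⌊(30·294+337)/457⌋ = ⌊9451/457⌋ − ⌊9157/457⌋ = 20 − 20 = 0
n=31: ⌊(32·294+337)/457⌋ − ⌊(31·294+337)/457⌋ = ⌊9745/457⌋ − ⌊9451/457⌋ = 21 − 20 = 1
n=32: ⌊(33·294+337)/457⌋ − ⌊(32·294+337)/457⌋ = ⌊10039/457⌋ − ⌊9745/457⌋ = 21 − 21 = 0
n=33: ⌊(34·294+337)/457⌋ − ⌊(33·294+337)/457⌋ = ⌊10333/457⌋ − ⌊10039/457⌋ = 22 − 21 = 1
n=34: ⌊(35·294+337)/457⌋ − ⌊(34·294+337)/457⌋ = ⌊10627/457⌋ − ⌊10333/457⌋ = 23 − 22 = 1
n=35: ⌊(36·294+337)/457⌋ − ⌊(35·294+337)/457⌋ = ⌊10921/457⌋ − ⌊10627/457⌋ = 23 − 23 = 0
n=36: ⌊(37·294+337)/457⌋ − ⌊(36·294+337)/457⌋ = ⌊11215/457⌋ − ⌊10921/457⌋ = 24 − 23 = 1
n=37: ⌊(38·294+337)/457⌋ − ⌊(37·294+337)/457⌋ = ⌊11509/457⌋ − ⌊11215/457⌋ = 25 − 24 = 1
n=38: ⌊(39·294+337)/457⌋ − ⌊(38·294+337)/457⌋ = ⌊11803/457⌋ − ⌊11509/457⌋ = 25 − 25 = 0
n=39: ⌊(40·294+337)/457⌋ − ⌊(39·294+337)/457⌋ = ⌊12097/457⌋ − ⌊11803/457⌋ = 26 − 25 = 1
n=40: ⌊(41·294+337)/457⌋ − ⌊(40·294+337)/457⌋ = ⌊12391/457⌋ − ⌊12097/457⌋ = 27 − 26 = 1
n=41: ⌊(42·294+337)/457⌋ − ⌊(41·294+337)/457⌋ = ⌊12685/457⌋ − ⌊12391/457⌋ = 27 − 27 = 0
n=42: ⌊(43·294+337)/457⌋ − ⌊(42·294+337)/457⌋ = ⌊12979/457⌋ − ⌊12685/457⌋ = 28 − 27 = 1
n=43: ⌊(44·294+337)/457⌋ − ⌊(43·294+337)/457⌋ = ⌊13273/457⌋ − ⌊12979/457⌋ = 29 − 28 = 1
n=44: ⌊(45·294+337)/457⌋ − ⌊(44·294+337)/457⌋ = ⌊13567/457⌋ − ⌊13273/457⌋ = 29 − 29 = 0
n=45: ⌊(46·294+337)/457⌋ − ⌊(45·294+337)/457⌋ = ⌊13861/457⌋ − ⌊13567/457⌋ = 30 − 29 = 1
n=46: ⌊(47·294+337)/457⌋ − ⌊(46·294+337)/457⌋ = ⌊14155/457⌋ − ⌊13861/457⌋ = 30 − 30 = 0
n=47: ⌊(48·294+337)/457⌋ − ⌊(47·294+337)/457⌋ = ⌊14449/457⌋ − ⌊14155/457⌋ = 31 − 30 = 1
n=48: ⌊(49·294+337)/457⌋ − ⌊(48·294+337)/457⌋ = ⌊14743/457⌋ − ⌊14449/457⌋ = 32 − 31 = 1


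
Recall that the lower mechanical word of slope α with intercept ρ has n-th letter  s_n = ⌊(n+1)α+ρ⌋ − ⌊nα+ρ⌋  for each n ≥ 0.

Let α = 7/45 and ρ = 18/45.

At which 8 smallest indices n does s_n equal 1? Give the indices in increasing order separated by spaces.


3 10 16 23 29 35 42 48

n=0: ⌊25/45⌋−⌊18/45⌋ = 0−0 = 0
n=1: ⌊32/45⌋−⌊25/45⌋ = 0−0 = 0
n=2: ⌊39/45⌋−⌊32/45⌋ = 0−0 = 0
n=3: ⌊46/45⌋−⌊39/45⌋ = 1−0 = 1  ← one
n=4: ⌊53/45⌋−⌊46/45⌋ = 1−1 = 0
n=5: ⌊60/45⌋−⌊53/45⌋ = 1−1 = 0
n=6: ⌊67/45⌋−⌊60/45⌋ = 1−1 = 0
n=7: ⌊74/45⌋−⌊67/45⌋ = 1−1 = 0
n=8: ⌊81/45⌋−⌊74/45⌋ = 1−1 = 0
n=9: ⌊88/45⌋−⌊81/45⌋ = 1−1 = 0
n=10: ⌊95/45⌋−⌊88/45⌋ = 2−1 = 1  ← one
n=11: ⌊102/45⌋−⌊95/45⌋ = 2−2 = 0
n=12: ⌊109/45⌋−⌊102/45⌋ = 2−2 = 0
n=13: ⌊116/45⌋−⌊109/45⌋ = 2−2 = 0
n=14: ⌊123/45⌋−⌊116/45⌋ = 2−2 = 0
n=15: ⌊130/45⌋−⌊123/45⌋ = 2−2 = 0
n=16: ⌊137/45⌋−⌊130/45⌋ = 3−2 = 1  ← one
n=17: ⌊144/45⌋−⌊137/45⌋ = 3−3 = 0
n=18: ⌊151/45⌋−⌊144/45⌋ = 3−3 = 0
n=19: ⌊158/45⌋−⌊151/45⌋ = 3−3 = 0
n=20: ⌊165/45⌋−⌊158/45⌋ = 3−3 = 0
n=21: ⌊172/45⌋−⌊165/45⌋ = 3−3 = 0
n=22: ⌊179/45⌋−⌊172/45⌋ = 3−3 = 0
n=23: ⌊186/45⌋−⌊179/45⌋ = 4−3 = 1  ← one
n=24: ⌊193/45⌋−⌊186/45⌋ = 4−4 = 0
n=25: ⌊200/45⌋−⌊193/45⌋ = 4−4 = 0
n=26: ⌊207/45⌋−⌊200/45⌋ = 4−4 = 0
n=27: ⌊214/45⌋−⌊207/45⌋ = 4−4 = 0
n=28: ⌊221/45⌋−⌊214/45⌋ = 4−4 = 0
n=29: ⌊228/45⌋−⌊221/45⌋ = 5−4 = 1  ← one
n=30: ⌊235/45⌋−⌊228/45⌋ = 5−5 = 0
n=31: ⌊242/45⌋−⌊235/45⌋ = 5−5 = 0
n=32: ⌊249/45⌋−⌊242/45⌋ = 5−5 = 0
n=33: ⌊256/45⌋−⌊249/45⌋ = 5−5 = 0
n=34: ⌊263/45⌋−⌊256/45⌋ = 5−5 = 0
n=35: ⌊270/45⌋−⌊263/45⌋ = 6−5 = 1  ← one
n=36: ⌊277/45⌋−⌊270/45⌋ = 6−6 = 0
n=37: ⌊284/45⌋−⌊277/45⌋ = 6−6 = 0
n=38: ⌊291/45⌋−⌊284/45⌋ = 6−6 = 0
n=39: ⌊298/45⌋−⌊291/45⌋ = 6−6 = 0
n=40: ⌊305/45⌋−⌊298/45⌋ = 6−6 = 0
n=41: ⌊312/45⌋−⌊305/45⌋ = 6−6 = 0
n=42: ⌊319/45⌋−⌊312/45⌋ = 7−6 = 1  ← one
n=43: ⌊326/45⌋−⌊319/45⌋ = 7−7 = 0
n=44: ⌊333/45⌋−⌊326/45⌋ = 7−7 = 0
n=45: ⌊340/45⌋−⌊333/45⌋ = 7−7 = 0
n=46: ⌊347/45⌋−⌊340/45⌋ = 7−7 = 0
n=47: ⌊354/45⌋−⌊347/45⌋ = 7−7 = 0
n=48: ⌊361/45⌋−⌊354/45⌋ = 8−7 = 1  ← one
positions of the first 8 ones: 3 10 16 23 29 35 42 48


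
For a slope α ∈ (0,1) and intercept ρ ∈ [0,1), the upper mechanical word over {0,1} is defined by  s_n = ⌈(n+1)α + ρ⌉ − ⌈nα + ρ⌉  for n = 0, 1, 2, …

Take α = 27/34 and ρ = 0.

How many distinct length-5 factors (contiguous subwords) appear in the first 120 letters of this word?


6

t_n = ⌈(n·27)/34⌉ for n = 0 … 120:
  n=0…9: ⌈0/34⌉=0 ⌈27/34⌉=1 ⌈54/34⌉=2 ⌈81/34⌉=3 ⌈108/34⌉=4 ⌈135/34⌉=4 ⌈162/34⌉=5 ⌈189/34⌉=6 ⌈216/34⌉=7 ⌈243/34⌉=8
  n=10…19: ⌈270/34⌉=8 ⌈297/34⌉=9 ⌈324/34⌉=10 ⌈351/34⌉=11 ⌈378/34⌉=12 ⌈405/34⌉=12 ⌈432/34⌉=13 ⌈459/34⌉=14 ⌈486/34⌉=15 ⌈513/34⌉=16
  n=20…29: ⌈540/34⌉=16 ⌈567/34⌉=17 ⌈594/34⌉=18 ⌈621/34⌉=19 ⌈648/34⌉=20 ⌈675/34⌉=20 ⌈702/34⌉=21 ⌈729/34⌉=22 ⌈756/34⌉=23 ⌈783/34⌉=24
  n=30…39: ⌈810/34⌉=24 ⌈837/34⌉=25 ⌈864/34⌉=26 ⌈891/34⌉=27 ⌈918/34⌉=27 ⌈945/34⌉=28 ⌈972/34⌉=29 ⌈999/34⌉=30 ⌈1026/34⌉=31 ⌈1053/34⌉=31
  n=40…49: ⌈1080/34⌉=32 ⌈1107/34⌉=33 ⌈1134/34⌉=34 ⌈1161/34⌉=35 ⌈1188/34⌉=35 ⌈1215/34⌉=36 ⌈1242/34⌉=37 ⌈1269/34⌉=38 ⌈1296/34⌉=39 ⌈1323/34⌉=39
  n=50…59: ⌈1350/34⌉=40 ⌈1377/34⌉=41 ⌈1404/34⌉=42 ⌈1431/34⌉=43 ⌈1458/34⌉=43 ⌈1485/34⌉=44 ⌈1512/34⌉=45 ⌈1539/34⌉=46 ⌈1566/34⌉=47 ⌈1593/34⌉=47
  n=60…69: ⌈1620/34⌉=48 ⌈1647/34⌉=49 ⌈1674/34⌉=50 ⌈1701/34⌉=51 ⌈1728/34⌉=51 ⌈1755/34⌉=52 ⌈1782/34⌉=53 ⌈1809/34⌉=54 ⌈1836/34⌉=54 ⌈1863/34⌉=55
  n=70…79: ⌈1890/34⌉=56 ⌈1917/34⌉=57 ⌈1944/34⌉=58 ⌈1971/34⌉=58 ⌈1998/34⌉=59 ⌈2025/34⌉=60 ⌈2052/34⌉=61 ⌈2079/34⌉=62 ⌈2106/34⌉=62 ⌈2133/34⌉=63
  n=80…89: ⌈2160/34⌉=64 ⌈2187/34⌉=65 ⌈2214/34⌉=66 ⌈2241/34⌉=66 ⌈2268/34⌉=67 ⌈2295/34⌉=68 ⌈2322/34⌉=69 ⌈2349/34⌉=70 ⌈2376/34⌉=70 ⌈2403/34⌉=71
  n=90…99: ⌈2430/34⌉=72 ⌈2457/34⌉=73 ⌈2484/34⌉=74 ⌈2511/34⌉=74 ⌈2538/34⌉=75 ⌈2565/34⌉=76 ⌈2592/34⌉=77 ⌈2619/34⌉=78 ⌈2646/34⌉=78 ⌈2673/34⌉=79
  n=100…109: ⌈2700/34⌉=80 ⌈2727/34⌉=81 ⌈2754/34⌉=81 ⌈2781/34⌉=82 ⌈2808/34⌉=83 ⌈2835/34⌉=84 ⌈2862/34⌉=85 ⌈2889/34⌉=85 ⌈2916/34⌉=86 ⌈2943/34⌉=87
  n=110…119: ⌈2970/34⌉=88 ⌈2997/34⌉=89 ⌈3024/34⌉=89 ⌈3051/34⌉=90 ⌈3078/34⌉=91 ⌈3105/34⌉=92 ⌈3132/34⌉=93 ⌈3159/34⌉=93 ⌈3186/34⌉=94 ⌈3213/34⌉=95
  n=120: ⌈3240/34⌉=96
s_n = t_(n+1) − t_n for n = 0 … 119 gives
prefix = 111101111011110111101111011110111011110111101111011110111101111011101111011110111101111011110111101110111101111011110111
slide a length-5 window over [0..4] … [115..119] (116 windows); first occurrence of each distinct factor:
  [  0..  4] 11110
  [  1..  5] 11101
  [  2..  6] 11011
  [  3..  7] 10111
  [  4..  8] 01111
  [ 29.. 33] 01110
  (the other 110 windows repeat one of these)
distinct factors: {01110, 01111, 10111, 11011, 11101, 11110}
count = 6  (Sturmian bound for length 5 is 6)


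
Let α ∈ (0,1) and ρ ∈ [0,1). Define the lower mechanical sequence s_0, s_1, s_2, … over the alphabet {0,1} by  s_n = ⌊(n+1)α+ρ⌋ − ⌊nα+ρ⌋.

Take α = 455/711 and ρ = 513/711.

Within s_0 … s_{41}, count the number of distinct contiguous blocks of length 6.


t_n = ⌊(n·455+513)/711⌋ for n = 0 … 42:
  n=0…9: ⌊513/711⌋=0 ⌊968/711⌋=1 ⌊1423/711⌋=2 ⌊1878/711⌋=2 ⌊2333/711⌋=3 ⌊2788/711⌋=3 ⌊3243/711⌋=4 ⌊3698/711⌋=5 ⌊4153/711⌋=5 ⌊4608/711⌋=6
  n=10…19: ⌊5063/711⌋=7 ⌊5518/711⌋=7 ⌊5973/711⌋=8 ⌊6428/711⌋=9 ⌊6883/711⌋=9 ⌊7338/711⌋=10 ⌊7793/711⌋=10 ⌊8248/711⌋=11 ⌊8703/711⌋=12 ⌊9158/711⌋=12
  n=20…29: ⌊9613/711⌋=13 ⌊10068/711⌋=14 ⌊10523/711⌋=14 ⌊10978/711⌋=15 ⌊11433/711⌋=16 ⌊11888/711⌋=16 ⌊12343/711⌋=17 ⌊12798/711⌋=18 ⌊13253/711⌋=18 ⌊13708/711⌋=19
  n=30…39: ⌊14163/711⌋=19 ⌊14618/711⌋=20 ⌊15073/711⌋=21 ⌊15528/711⌋=21 ⌊15983/711⌋=22 ⌊16438/711⌋=23 ⌊16893/711⌋=23 ⌊17348/711⌋=24 ⌊17803/711⌋=25 ⌊18258/711⌋=25
  n=40…42: ⌊18713/711⌋=26 ⌊19168/711⌋=26 ⌊19623/711⌋=27
s_n = t_(n+1) − t_n for n = 0 … 41 gives
prefix = 110101101101101011011011011010110110110101
slide a length-6 window over [0..5] … [36..41] (37 windows); first occurrence of each distinct factor:
  [  0..  5] 110101
  [  1..  6] 101011
  [  2..  7] 010110
  [  3..  8] 101101
  [  4..  9] 011011
  [  5.. 10] 110110
  [ 10.. 15] 011010
  (the other 30 windows repeat one of these)
distinct factors: {010110, 011010, 011011, 101011, 101101, 110101, 110110}
count = 7  (Sturmian bound for length 6 is 7)

7


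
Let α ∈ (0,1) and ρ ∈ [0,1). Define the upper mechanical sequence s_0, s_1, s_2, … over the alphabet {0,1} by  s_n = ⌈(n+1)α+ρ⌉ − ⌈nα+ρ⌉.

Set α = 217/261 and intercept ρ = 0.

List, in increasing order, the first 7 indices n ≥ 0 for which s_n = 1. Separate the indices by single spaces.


n=0: ⌈217/261⌉−⌈0/261⌉ = 1−0 = 1  ← one
n=1: ⌈434/261⌉−⌈217/261⌉ = 2−1 = 1  ← one
n=2: ⌈651/261⌉−⌈434/261⌉ = 3−2 = 1  ← one
n=3: ⌈868/261⌉−⌈651/261⌉ = 4−3 = 1  ← one
n=4: ⌈1085/261⌉−⌈868/261⌉ = 5−4 = 1  ← one
n=5: ⌈1302/261⌉−⌈1085/261⌉ = 5−5 = 0
n=6: ⌈1519/261⌉−⌈1302/261⌉ = 6−5 = 1  ← one
n=7: ⌈1736/261⌉−⌈1519/261⌉ = 7−6 = 1  ← one
positions of the first 7 ones: 0 1 2 3 4 6 7

0 1 2 3 4 6 7


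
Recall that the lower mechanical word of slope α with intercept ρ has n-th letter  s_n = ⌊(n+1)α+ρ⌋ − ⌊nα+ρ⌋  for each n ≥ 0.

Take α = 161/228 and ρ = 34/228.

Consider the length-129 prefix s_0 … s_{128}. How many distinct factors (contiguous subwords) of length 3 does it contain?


4

t_n = ⌊(n·161+34)/228⌋ for n = 0 … 129:
  n=0…9: ⌊34/228⌋=0 ⌊195/228⌋=0 ⌊356/228⌋=1 ⌊517/228⌋=2 ⌊678/228⌋=2 ⌊839/228⌋=3 ⌊1000/228⌋=4 ⌊1161/228⌋=5 ⌊1322/228⌋=5 ⌊1483/228⌋=6
  n=10…19: ⌊1644/228⌋=7 ⌊1805/228⌋=7 ⌊1966/228⌋=8 ⌊2127/228⌋=9 ⌊2288/228⌋=10 ⌊2449/228⌋=10 ⌊2610/228⌋=11 ⌊2771/228⌋=12 ⌊2932/228⌋=12 ⌊3093/228⌋=13
  n=20…29: ⌊3254/228⌋=14 ⌊3415/228⌋=14 ⌊3576/228⌋=15 ⌊3737/228⌋=16 ⌊3898/228⌋=17 ⌊4059/228⌋=17 ⌊4220/228⌋=18 ⌊4381/228⌋=19 ⌊4542/228⌋=19 ⌊4703/228⌋=20
  n=30…39: ⌊4864/228⌋=21 ⌊5025/228⌋=22 ⌊5186/228⌋=22 ⌊5347/228⌋=23 ⌊5508/228⌋=24 ⌊5669/228⌋=24 ⌊5830/228⌋=25 ⌊5991/228⌋=26 ⌊6152/228⌋=26 ⌊6313/228⌋=27
  n=40…49: ⌊6474/228⌋=28 ⌊6635/228⌋=29 ⌊6796/228⌋=29 ⌊6957/228⌋=30 ⌊7118/228⌋=31 ⌊7279/228⌋=31 ⌊7440/228⌋=32 ⌊7601/228⌋=33 ⌊7762/228⌋=34 ⌊7923/228⌋=34
  n=50…59: ⌊8084/228⌋=35 ⌊8245/228⌋=36 ⌊8406/228⌋=36 ⌊8567/228⌋=37 ⌊8728/228⌋=38 ⌊8889/228⌋=38 ⌊9050/228⌋=39 ⌊9211/228⌋=40 ⌊9372/228⌋=41 ⌊9533/228⌋=41
  n=60…69: ⌊9694/228⌋=42 ⌊9855/228⌋=43 ⌊10016/228⌋=43 ⌊10177/228⌋=44 ⌊10338/228⌋=45 ⌊10499/228⌋=46 ⌊10660/228⌋=46 ⌊10821/228⌋=47 ⌊10982/228⌋=48 ⌊11143/228⌋=48
  n=70…79: ⌊11304/228⌋=49 ⌊11465/228⌋=50 ⌊11626/228⌋=50 ⌊11787/228⌋=51 ⌊11948/228⌋=52 ⌊12109/228⌋=53 ⌊12270/228⌋=53 ⌊12431/228⌋=54 ⌊12592/228⌋=55 ⌊12753/228⌋=55
  n=80…89: ⌊12914/228⌋=56 ⌊13075/228⌋=57 ⌊13236/228⌋=58 ⌊13397/228⌋=58 ⌊13558/228⌋=59 ⌊13719/228⌋=60 ⌊13880/228⌋=60 ⌊14041/228⌋=61 ⌊14202/228⌋=62 ⌊14363/228⌋=62
  n=90…99: ⌊14524/228⌋=63 ⌊14685/228⌋=64 ⌊14846/228⌋=65 ⌊15007/228⌋=65 ⌊15168/228⌋=66 ⌊15329/228⌋=67 ⌊15490/228⌋=67 ⌊15651/228⌋=68 ⌊15812/228⌋=69 ⌊15973/228⌋=70
  n=100…109: ⌊16134/228⌋=70 ⌊16295/228⌋=71 ⌊16456/228⌋=72 ⌊16617/228⌋=72 ⌊16778/228⌋=73 ⌊16939/228⌋=74 ⌊17100/228⌋=75 ⌊17261/228⌋=75 ⌊17422/228⌋=76 ⌊17583/228⌋=77
  n=110…119: ⌊17744/228⌋=77 ⌊17905/228⌋=78 ⌊18066/228⌋=79 ⌊18227/228⌋=79 ⌊18388/228⌋=80 ⌊18549/228⌋=81 ⌊18710/228⌋=82 ⌊18871/228⌋=82 ⌊19032/228⌋=83 ⌊19193/228⌋=84
  n=120…129: ⌊19354/228⌋=84 ⌊19515/228⌋=85 ⌊19676/228⌋=86 ⌊19837/228⌋=87 ⌊19998/228⌋=87 ⌊20159/228⌋=88 ⌊20320/228⌋=89 ⌊20481/228⌋=89 ⌊20642/228⌋=90 ⌊20803/228⌋=91
s_n = t_(n+1) − t_n for n = 0 … 128 gives
prefix = 011011101101110110110111011011101101101110110111011011011101101110110110111011011101101101110110111011011101101101110110111011011
slide a length-3 window over [0..2] … [126..128] (127 windows); first occurrence of each distinct factor:
  [  0..  2] 011
  [  1..  3] 110
  [  2..  4] 101
  [  4..  6] 111
  (the other 123 windows repeat one of these)
distinct factors: {011, 101, 110, 111}
count = 4  (Sturmian bound for length 3 is 4)


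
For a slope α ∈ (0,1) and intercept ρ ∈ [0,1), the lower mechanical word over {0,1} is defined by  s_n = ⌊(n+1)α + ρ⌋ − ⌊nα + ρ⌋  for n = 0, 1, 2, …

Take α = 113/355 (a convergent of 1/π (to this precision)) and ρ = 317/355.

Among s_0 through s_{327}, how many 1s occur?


#1s = Σ_{n=0}^{327} s_n = Σ_{n=0}^{327} (⌊(n+1)α+ρ⌋ − ⌊nα+ρ⌋)
the sum telescopes: every ⌊nα+ρ⌋ with 0 < n < 328 appears once with + and once with −, leaving ⌊328α+ρ⌋ − ⌊0·α+ρ⌋
328α + ρ = (328·113 + 317) / 355 = 37381/355
ρ = 317/355
⌊37381/355⌋ = 105,  ⌊317/355⌋ = 0
#1s = 105 − 0 = 105

105


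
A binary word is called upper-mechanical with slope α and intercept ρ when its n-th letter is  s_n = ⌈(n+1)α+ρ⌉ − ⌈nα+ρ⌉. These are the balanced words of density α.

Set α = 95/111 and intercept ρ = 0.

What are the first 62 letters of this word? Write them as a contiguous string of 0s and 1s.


11111101111110111111011111101111110111111011111101111110111111

n=0: ⌈(1·95)/111⌉ − ⌈(0·95)/111⌉ = ⌈95/111⌉ − ⌈0/111⌉ = 1 − 0 = 1
n=1: ⌈(2·95)/111⌉ − ⌈(1·95)/111⌉ = ⌈190/111⌉ − ⌈95/111⌉ = 2 − 1 = 1
n=2: ⌈(3·95)/111⌉ − ⌈(2·95)/111⌉ = ⌈285/111⌉ − ⌈190/111⌉ = 3 − 2 = 1
n=3: ⌈(4·95)/111⌉ − ⌈(3·95)/111⌉ = ⌈380/111⌉ − ⌈285/111⌉ = 4 − 3 = 1
n=4: ⌈(5·95)/111⌉ − ⌈(4·95)/111⌉ = ⌈475/111⌉ − ⌈380/111⌉ = 5 − 4 = 1
n=5: ⌈(6·95)/111⌉ − ⌈(5·95)/111⌉ = ⌈570/111⌉ − ⌈475/111⌉ = 6 − 5 = 1
n=6: ⌈(7·95)/111⌉ − ⌈(6·95)/111⌉ = ⌈665/111⌉ − ⌈570/111⌉ = 6 − 6 = 0
n=7: ⌈(8·95)/111⌉ − ⌈(7·95)/111⌉ = ⌈760/111⌉ − ⌈665/111⌉ = 7 − 6 = 1
n=8: ⌈(9·95)/111⌉ − ⌈(8·95)/111⌉ = ⌈855/111⌉ − ⌈760/111⌉ = 8 − 7 = 1
n=9: ⌈(10·95)/111⌉ − ⌈(9·95)/111⌉ = ⌈950/111⌉ − ⌈855/111⌉ = 9 − 8 = 1
n=10: ⌈(11·95)/111⌉ − ⌈(10·95)/111⌉ = ⌈1045/111⌉ − ⌈950/111⌉ = 10 − 9 = 1
n=11: ⌈(12·95)/111⌉ − ⌈(11·95)/111⌉ = ⌈1140/111⌉ − ⌈1045/111⌉ = 11 − 10 = 1
n=12: ⌈(13·95)/111⌉ − ⌈(12·95)/111⌉ = ⌈1235/111⌉ − ⌈1140/111⌉ = 12 − 11 = 1
n=13: ⌈(14·95)/111⌉ − ⌈(13·95)/111⌉ = ⌈1330/111⌉ − ⌈1235/111⌉ = 12 − 12 = 0
n=14: ⌈(15·95)/111⌉ − ⌈(14·95)/111⌉ = ⌈1425/111⌉ − ⌈1330/111⌉ = 13 − 12 = 1
n=15: ⌈(16·95)/111⌉ − ⌈(15·95)/111⌉ = ⌈1520/111⌉ − ⌈1425/111⌉ = 14 − 13 = 1
n=16: ⌈(17·95)/111⌉ − ⌈(16·95)/111⌉ = ⌈1615/111⌉ − ⌈1520/111⌉ = 15 − 14 = 1
n=17: ⌈(18·95)/111⌉ − ⌈(17·95)/111⌉ = ⌈1710/111⌉ − ⌈1615/111⌉ = 16 − 15 = 1
n=18: ⌈(19·95)/111⌉ − ⌈(18·95)/111⌉ = ⌈1805/111⌉ − ⌈1710/111⌉ = 17 − 16 = 1
n=19: ⌈(20·95)/111⌉ − ⌈(19·95)/111⌉ = ⌈1900/111⌉ − ⌈1805/111⌉ = 18 − 17 = 1
n=20: ⌈(21·95)/111⌉ − ⌈(20·95)/111⌉ = ⌈1995/111⌉ − ⌈1900/111⌉ = 18 − 18 = 0
n=21: ⌈(22·95)/111⌉ − ⌈(21·95)/111⌉ = ⌈2090/111⌉ − ⌈1995/111⌉ = 19 − 18 = 1
n=22: ⌈(23·95)/111⌉ − ⌈(22·95)/111⌉ = ⌈2185/111⌉ − ⌈2090/111⌉ = 20 − 19 = 1
n=23: ⌈(24·95)/111⌉ − ⌈(23·95)/111⌉ = ⌈2280/111⌉ − ⌈2185/111⌉ = 21 − 20 = 1
n=24: ⌈(25·95)/111⌉ − ⌈(24·95)/111⌉ = ⌈2375/111⌉ − ⌈2280/111⌉ = 22 − 21 = 1
n=25: ⌈(26·95)/111⌉ − ⌈(25·95)/111⌉ = ⌈2470/111⌉ − ⌈2375/111⌉ = 23 − 22 = 1
n=26: ⌈(27·95)/111⌉ − ⌈(26·95)/111⌉ = ⌈2565/111⌉ − ⌈2470/111⌉ = 24 − 23 = 1
n=27: ⌈(28·95)/111⌉ − ⌈(27·95)/111⌉ = ⌈2660/111⌉ − ⌈2565/111⌉ = 24 − 24 = 0
n=28: ⌈(29·95)/111⌉ − ⌈(28·95)/111⌉ = ⌈2755/111⌉ − ⌈2660/111⌉ = 25 − 24 = 1
n=29: ⌈(30·95)/111⌉ − ⌈(29·95)/111⌉ = ⌈2850/111⌉ − ⌈2755/111⌉ = 26 − 25 = 1
n=30: ⌈(31·95)/111⌉ − ⌈(30·95)/111⌉ = ⌈2945/111⌉ − ⌈2850/111⌉ = 27 − 26 = 1
n=31: ⌈(32·95)/111⌉ − ⌈(31·95)/111⌉ = ⌈3040/111⌉ − ⌈2945/111⌉ = 28 − 27 = 1
n=32: ⌈(33·95)/111⌉ − ⌈(32·95)/111⌉ = ⌈3135/111⌉ − ⌈3040/111⌉ = 29 − 28 = 1
n=33: ⌈(34·95)/111⌉ − ⌈(33·95)/111⌉ = ⌈3230/111⌉ − ⌈3135/111⌉ = 30 − 29 = 1
n=34: ⌈(35·95)/111⌉ − ⌈(34·95)/111⌉ = ⌈3325/111⌉ − ⌈3230/111⌉ = 30 − 30 = 0
n=35: ⌈(36·95)/111⌉ − ⌈(35·95)/111⌉ = ⌈3420/111⌉ − ⌈3325/111⌉ = 31 − 30 = 1
n=36: ⌈(37·95)/111⌉ − ⌈(36·95)/111⌉ = ⌈3515/111⌉ − ⌈3420/111⌉ = 32 − 31 = 1
n=37: ⌈(38·95)/111⌉ − ⌈(37·95)/111⌉ = ⌈3610/111⌉ − ⌈3515/111⌉ = 33 − 32 = 1
n=38: ⌈(39·95)/111⌉ − ⌈(38·95)/111⌉ = ⌈3705/111⌉ − ⌈3610/111⌉ = 34 − 33 = 1
n=39: ⌈(40·95)/111⌉ − ⌈(39·95)/111⌉ = ⌈3800/111⌉ − ⌈3705/111⌉ = 35 − 34 = 1
n=40: ⌈(41·95)/111⌉ − ⌈(40·95)/111⌉ = ⌈3895/111⌉ − ⌈3800/111⌉ = 36 − 35 = 1
n=41: ⌈(42·95)/111⌉ − ⌈(41·95)/111⌉ = ⌈3990/111⌉ − ⌈3895/111⌉ = 36 − 36 = 0
n=42: ⌈(43·95)/111⌉ − ⌈(42·95)/111⌉ = ⌈4085/111⌉ − ⌈3990/111⌉ = 37 − 36 = 1
n=43: ⌈(44·95)/111⌉ − ⌈(43·95)/111⌉ = ⌈4180/111⌉ − ⌈4085/111⌉ = 38 − 37 = 1
n=44: ⌈(45·95)/111⌉ − ⌈(44·95)/111⌉ = ⌈4275/111⌉ − ⌈4180/111⌉ = 39 − 38 = 1
n=45: ⌈(46·95)/111⌉ − ⌈(45·95)/111⌉ = ⌈4370/111⌉ − ⌈4275/111⌉ = 40 − 39 = 1
n=46: ⌈(47·95)/111⌉ − ⌈(46·95)/111⌉ = ⌈4465/111⌉ − ⌈4370/111⌉ = 41 − 40 = 1
n=47: ⌈(48·95)/111⌉ − ⌈(47·95)/111⌉ = ⌈4560/111⌉ − ⌈4465/111⌉ = 42 − 41 = 1
n=48: ⌈(49·95)/111⌉ − ⌈(48·95)/111⌉ = ⌈4655/111⌉ − ⌈4560/111⌉ = 42 − 42 = 0
n=49: ⌈(50·95)/111⌉ − ⌈(49·95)/111⌉ = ⌈4750/111⌉ − ⌈4655/111⌉ = 43 − 42 = 1
n=50: ⌈(51·95)/111⌉ − ⌈(50·95)/111⌉ = ⌈4845/111⌉ − ⌈4750/111⌉ = 44 − 43 = 1
n=51: ⌈(52·95)/111⌉ − ⌈(51·95)/111⌉ = ⌈4940/111⌉ − ⌈4845/111⌉ = 45 − 44 = 1
n=52: ⌈(53·95)/111⌉ − ⌈(52·95)/111⌉ = ⌈5035/111⌉ − ⌈4940/111⌉ = 46 − 45 = 1
n=53: ⌈(54·95)/111⌉ − ⌈(53·95)/111⌉ = ⌈5130/111⌉ − ⌈5035/111⌉ = 47 − 46 = 1
n=54: ⌈(55·95)/111⌉ − ⌈(54·95)/111⌉ = ⌈5225/111⌉ − ⌈5130/111⌉ = 48 − 47 = 1
n=55: ⌈(56·95)/111⌉ − ⌈(55·95)/111⌉ = ⌈5320/111⌉ − ⌈5225/111⌉ = 48 − 48 = 0
n=56: ⌈(57·95)/111⌉ − ⌈(56·95)/111⌉ = ⌈5415/111⌉ − ⌈5320/111⌉ = 49 − 48 = 1
n=57: ⌈(58·95)/111⌉ − ⌈(57·95)/111⌉ = ⌈5510/111⌉ − ⌈5415/111⌉ = 50 − 49 = 1
n=58: ⌈(59·95)/111⌉ − ⌈(58·95)/111⌉ = ⌈5605/111⌉ − ⌈5510/111⌉ = 51 − 50 = 1
n=59: ⌈(60·95)/111⌉ − ⌈(59·95)/111⌉ = ⌈5700/111⌉ − ⌈5605/111⌉ = 52 − 51 = 1
n=60: ⌈(61·95)/111⌉ − ⌈(60·95)/111⌉ = ⌈5795/111⌉ − ⌈5700/111⌉ = 53 − 52 = 1
n=61: ⌈(62·95)/111⌉ − ⌈(61·95)/111⌉ = ⌈5890/111⌉ − ⌈5795/111⌉ = 54 − 53 = 1


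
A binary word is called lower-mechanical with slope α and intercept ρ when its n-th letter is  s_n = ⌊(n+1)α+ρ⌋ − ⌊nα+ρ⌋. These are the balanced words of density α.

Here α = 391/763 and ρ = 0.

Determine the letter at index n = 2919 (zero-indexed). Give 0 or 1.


(n+1)α + ρ = (2920·391) / 763 = 1141720/763
nα + ρ     = (2919·391) / 763 = 1141329/763
⌊1141720/763⌋ = 1496,  ⌊1141329/763⌋ = 1495
s_{2919} = 1496 − 1495 = 1

1


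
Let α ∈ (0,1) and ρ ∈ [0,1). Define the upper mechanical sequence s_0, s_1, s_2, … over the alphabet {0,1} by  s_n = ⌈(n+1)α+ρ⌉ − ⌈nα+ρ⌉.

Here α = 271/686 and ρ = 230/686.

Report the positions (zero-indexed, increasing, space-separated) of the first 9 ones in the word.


n=0: ⌈501/686⌉−⌈230/686⌉ = 1−1 = 0
n=1: ⌈772/686⌉−⌈501/686⌉ = 2−1 = 1  ← one
n=2: ⌈1043/686⌉−⌈772/686⌉ = 2−2 = 0
n=3: ⌈1314/686⌉−⌈1043/686⌉ = 2−2 = 0
n=4: ⌈1585/686⌉−⌈1314/686⌉ = 3−2 = 1  ← one
n=5: ⌈1856/686⌉−⌈1585/686⌉ = 3−3 = 0
n=6: ⌈2127/686⌉−⌈1856/686⌉ = 4−3 = 1  ← one
n=7: ⌈2398/686⌉−⌈2127/686⌉ = 4−4 = 0
n=8: ⌈2669/686⌉−⌈2398/686⌉ = 4−4 = 0
n=9: ⌈2940/686⌉−⌈2669/686⌉ = 5−4 = 1  ← one
n=10: ⌈3211/686⌉−⌈2940/686⌉ = 5−5 = 0
n=11: ⌈3482/686⌉−⌈3211/686⌉ = 6−5 = 1  ← one
n=12: ⌈3753/686⌉−⌈3482/686⌉ = 6−6 = 0
n=13: ⌈4024/686⌉−⌈3753/686⌉ = 6−6 = 0
n=14: ⌈4295/686⌉−⌈4024/686⌉ = 7−6 = 1  ← one
n=15: ⌈4566/686⌉−⌈4295/686⌉ = 7−7 = 0
n=16: ⌈4837/686⌉−⌈4566/686⌉ = 8−7 = 1  ← one
n=17: ⌈5108/686⌉−⌈4837/686⌉ = 8−8 = 0
n=18: ⌈5379/686⌉−⌈5108/686⌉ = 8−8 = 0
n=19: ⌈5650/686⌉−⌈5379/686⌉ = 9−8 = 1  ← one
n=20: ⌈5921/686⌉−⌈5650/686⌉ = 9−9 = 0
n=21: ⌈6192/686⌉−⌈5921/686⌉ = 10−9 = 1  ← one
positions of the first 9 ones: 1 4 6 9 11 14 16 19 21

1 4 6 9 11 14 16 19 21


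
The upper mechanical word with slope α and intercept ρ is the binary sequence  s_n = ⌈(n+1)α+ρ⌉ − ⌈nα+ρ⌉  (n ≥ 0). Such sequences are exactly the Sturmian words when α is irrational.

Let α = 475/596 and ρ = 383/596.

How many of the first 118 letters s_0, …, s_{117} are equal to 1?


94

#1s = Σ_{n=0}^{117} s_n = Σ_{n=0}^{117} (⌈(n+1)α+ρ⌉ − ⌈nα+ρ⌉)
the sum telescopes: every ⌈nα+ρ⌉ with 0 < n < 118 appears once with + and once with −, leaving ⌈118α+ρ⌉ − ⌈0·α+ρ⌉
118α + ρ = (118·475 + 383) / 596 = 56433/596
ρ = 383/596
⌈56433/596⌉ = 95,  ⌈383/596⌉ = 1
#1s = 95 − 1 = 94


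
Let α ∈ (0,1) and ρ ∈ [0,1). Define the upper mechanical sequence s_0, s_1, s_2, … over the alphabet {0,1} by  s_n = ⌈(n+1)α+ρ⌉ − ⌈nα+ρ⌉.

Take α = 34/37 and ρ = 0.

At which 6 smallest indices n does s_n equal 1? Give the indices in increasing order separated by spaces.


0 1 2 3 4 5

n=0: ⌈34/37⌉−⌈0/37⌉ = 1−0 = 1  ← one
n=1: ⌈68/37⌉−⌈34/37⌉ = 2−1 = 1  ← one
n=2: ⌈102/37⌉−⌈68/37⌉ = 3−2 = 1  ← one
n=3: ⌈136/37⌉−⌈102/37⌉ = 4−3 = 1  ← one
n=4: ⌈170/37⌉−⌈136/37⌉ = 5−4 = 1  ← one
n=5: ⌈204/37⌉−⌈170/37⌉ = 6−5 = 1  ← one
positions of the first 6 ones: 0 1 2 3 4 5


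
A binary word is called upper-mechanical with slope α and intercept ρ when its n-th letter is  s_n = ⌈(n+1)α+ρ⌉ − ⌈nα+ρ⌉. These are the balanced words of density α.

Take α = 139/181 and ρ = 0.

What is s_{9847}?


(n+1)α + ρ = (9848·139) / 181 = 1368872/181
nα + ρ     = (9847·139) / 181 = 1368733/181
⌈1368872/181⌉ = 7563,  ⌈1368733/181⌉ = 7563
s_{9847} = 7563 − 7563 = 0

0


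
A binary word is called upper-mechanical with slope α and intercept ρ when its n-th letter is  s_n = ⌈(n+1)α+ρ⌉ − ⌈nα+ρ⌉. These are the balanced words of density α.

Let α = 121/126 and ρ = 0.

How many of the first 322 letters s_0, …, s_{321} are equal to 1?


#1s = Σ_{n=0}^{321} s_n = Σ_{n=0}^{321} (⌈(n+1)α+ρ⌉ − ⌈nα+ρ⌉)
the sum telescopes: every ⌈nα+ρ⌉ with 0 < n < 322 appears once with + and once with −, leaving ⌈322α+ρ⌉ − ⌈0·α+ρ⌉
322α + ρ = (322·121) / 126 = 38962/126
ρ = 0/126
⌈38962/126⌉ = 310,  ⌈0/126⌉ = 0
#1s = 310 − 0 = 310

310


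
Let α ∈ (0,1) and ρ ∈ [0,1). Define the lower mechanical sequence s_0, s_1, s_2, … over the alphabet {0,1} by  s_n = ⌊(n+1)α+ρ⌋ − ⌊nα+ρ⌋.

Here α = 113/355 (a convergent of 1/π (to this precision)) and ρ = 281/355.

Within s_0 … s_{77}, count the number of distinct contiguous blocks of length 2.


t_n = ⌊(n·113+281)/355⌋ for n = 0 … 78:
  n=0…9: ⌊281/355⌋=0 ⌊394/355⌋=1 ⌊507/355⌋=1 ⌊620/355⌋=1 ⌊733/355⌋=2 ⌊846/355⌋=2 ⌊959/355⌋=2 ⌊1072/355⌋=3 ⌊1185/355⌋=3 ⌊1298/355⌋=3
  n=10…19: ⌊1411/355⌋=3 ⌊1524/355⌋=4 ⌊1637/355⌋=4 ⌊1750/355⌋=4 ⌊1863/355⌋=5 ⌊1976/355⌋=5 ⌊2089/355⌋=5 ⌊2202/355⌋=6 ⌊2315/355⌋=6 ⌊2428/355⌋=6
  n=20…29: ⌊2541/355⌋=7 ⌊2654/355⌋=7 ⌊2767/355⌋=7 ⌊2880/355⌋=8 ⌊2993/355⌋=8 ⌊3106/355⌋=8 ⌊3219/355⌋=9 ⌊3332/355⌋=9 ⌊3445/355⌋=9 ⌊3558/355⌋=10
  n=30…39: ⌊3671/355⌋=10 ⌊3784/355⌋=10 ⌊3897/355⌋=10 ⌊4010/355⌋=11 ⌊4123/355⌋=11 ⌊4236/355⌋=11 ⌊4349/355⌋=12 ⌊4462/355⌋=12 ⌊4575/355⌋=12 ⌊4688/355⌋=13
  n=40…49: ⌊4801/355⌋=13 ⌊4914/355⌋=13 ⌊5027/355⌋=14 ⌊5140/355⌋=14 ⌊5253/355⌋=14 ⌊5366/355⌋=15 ⌊5479/355⌋=15 ⌊5592/355⌋=15 ⌊5705/355⌋=16 ⌊5818/355⌋=16
  n=50…59: ⌊5931/355⌋=16 ⌊6044/355⌋=17 ⌊6157/355⌋=17 ⌊6270/355⌋=17 ⌊6383/355⌋=17 ⌊6496/355⌋=18 ⌊6609/355⌋=18 ⌊6722/355⌋=18 ⌊6835/355⌋=19 ⌊6948/355⌋=19
  n=60…69: ⌊7061/355⌋=19 ⌊7174/355⌋=20 ⌊7287/355⌋=20 ⌊7400/355⌋=20 ⌊7513/355⌋=21 ⌊7626/355⌋=21 ⌊7739/355⌋=21 ⌊7852/355⌋=22 ⌊7965/355⌋=22 ⌊8078/355⌋=22
  n=70…78: ⌊8191/355⌋=23 ⌊8304/355⌋=23 ⌊8417/355⌋=23 ⌊8530/355⌋=24 ⌊8643/355⌋=24 ⌊8756/355⌋=24 ⌊8869/355⌋=24 ⌊8982/355⌋=25 ⌊9095/355⌋=25
s_n = t_(n+1) − t_n for n = 0 … 77 gives
prefix = 100100100010010010010010010010001001001001001001001000100100100100100100100010
slide a length-2 window over [0..1] … [76..77] (77 windows); first occurrence of each distinct factor:
  [  0..  1] 10
  [  1..  2] 00
  [  2..  3] 01
  (the other 74 windows repeat one of these)
distinct factors: {00, 01, 10}
count = 3  (Sturmian bound for length 2 is 3)

3


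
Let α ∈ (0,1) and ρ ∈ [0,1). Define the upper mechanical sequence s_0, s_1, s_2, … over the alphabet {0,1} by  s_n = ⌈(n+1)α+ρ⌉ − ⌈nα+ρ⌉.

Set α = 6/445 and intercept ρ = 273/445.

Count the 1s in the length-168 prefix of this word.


2

#1s = Σ_{n=0}^{167} s_n = Σ_{n=0}^{167} (⌈(n+1)α+ρ⌉ − ⌈nα+ρ⌉)
the sum telescopes: every ⌈nα+ρ⌉ with 0 < n < 168 appears once with + and once with −, leaving ⌈168α+ρ⌉ − ⌈0·α+ρ⌉
168α + ρ = (168·6 + 273) / 445 = 1281/445
ρ = 273/445
⌈1281/445⌉ = 3,  ⌈273/445⌉ = 1
#1s = 3 − 1 = 2


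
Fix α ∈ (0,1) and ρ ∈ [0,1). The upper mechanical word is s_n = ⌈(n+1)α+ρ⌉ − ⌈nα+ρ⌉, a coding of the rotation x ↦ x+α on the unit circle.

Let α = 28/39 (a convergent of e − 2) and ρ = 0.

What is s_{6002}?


(n+1)α + ρ = (6003·28) / 39 = 168084/39
nα + ρ     = (6002·28) / 39 = 168056/39
⌈168084/39⌉ = 4310,  ⌈168056/39⌉ = 4310
s_{6002} = 4310 − 4310 = 0

0


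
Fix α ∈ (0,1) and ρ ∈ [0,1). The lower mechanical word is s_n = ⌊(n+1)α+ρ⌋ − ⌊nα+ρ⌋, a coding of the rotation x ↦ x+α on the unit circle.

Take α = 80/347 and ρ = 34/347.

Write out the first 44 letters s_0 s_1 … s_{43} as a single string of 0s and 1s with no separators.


00010000100010001000010001000100001000100010

n=0: ⌊(1·80+34)/347⌋ − ⌊(0·80+34)/347⌋ = ⌊114/347⌋ − ⌊34/347⌋ = 0 − 0 = 0
n=1: ⌊(2·80+34)/347⌋ − ⌊(1·80+34)/347⌋ = ⌊194/347⌋ − ⌊114/347⌋ = 0 − 0 = 0
n=2: ⌊(3·80+34)/347⌋ − ⌊(2·80+34)/347⌋ = ⌊274/347⌋ − ⌊194/347⌋ = 0 − 0 = 0
n=3: ⌊(4·80+34)/347⌋ − ⌊(3·80+34)/347⌋ = ⌊354/347⌋ − ⌊274/347⌋ = 1 − 0 = 1
n=4: ⌊(5·80+34)/347⌋ − ⌊(4·80+34)/347⌋ = ⌊434/347⌋ − ⌊354/347⌋ = 1 − 1 = 0
n=5: ⌊(6·80+34)/347⌋ − ⌊(5·80+34)/347⌋ = ⌊514/347⌋ − ⌊434/347⌋ = 1 − 1 = 0
n=6: ⌊(7·80+34)/347⌋ − ⌊(6·80+34)/347⌋ = ⌊594/347⌋ − ⌊514/347⌋ = 1 − 1 = 0
n=7: ⌊(8·80+34)/347⌋ − ⌊(7·80+34)/347⌋ = ⌊674/347⌋ − ⌊594/347⌋ = 1 − 1 = 0
n=8: ⌊(9·80+34)/347⌋ − ⌊(8·80+34)/347⌋ = ⌊754/347⌋ − ⌊674/347⌋ = 2 − 1 = 1
n=9: ⌊(10·80+34)/347⌋ − ⌊(9·80+34)/347⌋ = ⌊834/347⌋ − ⌊754/347⌋ = 2 − 2 = 0
n=10: ⌊(11·80+34)/347⌋ − ⌊(10·80+34)/347⌋ = ⌊914/347⌋ − ⌊834/347⌋ = 2 − 2 = 0
n=11: ⌊(12·80+34)/347⌋ − ⌊(11·80+34)/347⌋ = ⌊994/347⌋ − ⌊914/347⌋ = 2 − 2 = 0
n=12: ⌊(13·80+34)/347⌋ − ⌊(12·80+34)/347⌋ = ⌊1074/347⌋ − ⌊994/347⌋ = 3 − 2 = 1
n=13: ⌊(14·80+34)/347⌋ − ⌊(13·80+34)/347⌋ = ⌊1154/347⌋ − ⌊1074/347⌋ = 3 − 3 = 0
n=14: ⌊(15·80+34)/347⌋ − ⌊(14·80+34)/347⌋ = ⌊1234/347⌋ − ⌊1154/347⌋ = 3 − 3 = 0
n=15: ⌊(16·80+34)/347⌋ − ⌊(15·80+34)/347⌋ = ⌊1314/347⌋ − ⌊1234/347⌋ = 3 − 3 = 0
n=16: ⌊(17·80+34)/347⌋ − ⌊(16·80+34)/347⌋ = ⌊1394/347⌋ − ⌊1314/347⌋ = 4 − 3 = 1
n=17: ⌊(18·80+34)/347⌋ − ⌊(17·80+34)/347⌋ = ⌊1474/347⌋ − ⌊1394/347⌋ = 4 − 4 = 0
n=18: ⌊(19·80+34)/347⌋ − ⌊(18·80+34)/347⌋ = ⌊1554/347⌋ − ⌊1474/347⌋ = 4 − 4 = 0
n=19: ⌊(20·80+34)/347⌋ − ⌊(19·80+34)/347⌋ = ⌊1634/347⌋ − ⌊1554/347⌋ = 4 − 4 = 0
n=20: ⌊(21·80+34)/347⌋ − ⌊(20·80+34)/347⌋ = ⌊1714/347⌋ − ⌊1634/347⌋ = 4 − 4 = 0
n=21: ⌊(22·80+34)/347⌋ − ⌊(21·80+34)/347⌋ = ⌊1794/347⌋ − ⌊1714/347⌋ = 5 − 4 = 1
n=22: ⌊(23·80+34)/347⌋ − ⌊(22·80+34)/347⌋ = ⌊1874/347⌋ − ⌊1794/347⌋ = 5 − 5 = 0
n=23: ⌊(24·80+34)/347⌋ − ⌊(23·80+34)/347⌋ = ⌊1954/347⌋ − ⌊1874/347⌋ = 5 − 5 = 0
n=24: ⌊(25·80+34)/347⌋ − ⌊(24·80+34)/347⌋ = ⌊2034/347⌋ − ⌊1954/347⌋ = 5 − 5 = 0
n=25: ⌊(26·80+34)/347⌋ − ⌊(25·80+34)/347⌋ = ⌊2114/347⌋ − ⌊2034/347⌋ = 6 − 5 = 1
n=26: ⌊(27·80+34)/347⌋ − ⌊(26·80+34)/347⌋ = ⌊2194/347⌋ − ⌊2114/347⌋ = 6 − 6 = 0
n=27: ⌊(28·80+34)/347⌋ − ⌊(27·80+34)/347⌋ = ⌊2274/347⌋ − ⌊2194/347⌋ = 6 − 6 = 0
n=28: ⌊(29·80+34)/347⌋ − ⌊(28·80+34)/347⌋ = ⌊2354/347⌋ − ⌊2274/347⌋ = 6 − 6 = 0
n=29: ⌊(30·80+34)/347⌋ − ⌊(29·80+34)/347⌋ = ⌊2434/347⌋ − ⌊2354/347⌋ = 7 − 6 = 1
n=30: ⌊(31·80+34)/347⌋ − ⌊(30·80+34)/347⌋ = ⌊2514/347⌋ − ⌊2434/347⌋ = 7 − 7 = 0
n=31: ⌊(32·80+34)/347⌋ − ⌊(31·80+34)/347⌋ = ⌊2594/347⌋ − ⌊2514/347⌋ = 7 − 7 = 0
n=32: ⌊(33·80+34)/347⌋ − ⌊(32·80+34)/347⌋ = ⌊2674/347⌋ − ⌊2594/347⌋ = 7 − 7 = 0
n=33: ⌊(34·80+34)/347⌋ − ⌊(33·80+34)/347⌋ = ⌊2754/347⌋ − ⌊2674/347⌋ = 7 − 7 = 0
n=34: ⌊(35·80+34)/347⌋ − ⌊(34·80+34)/347⌋ = ⌊2834/347⌋ − ⌊2754/347⌋ = 8 − 7 = 1
n=35: ⌊(36·80+34)/347⌋ − ⌊(35·80+34)/347⌋ = ⌊2914/347⌋ − ⌊2834/347⌋ = 8 − 8 = 0
n=36: ⌊(37·80+34)/347⌋ − ⌊(36·80+34)/347⌋ = ⌊2994/347⌋ − ⌊2914/347⌋ = 8 − 8 = 0
n=37: ⌊(38·80+34)/347⌋ − ⌊(37·80+34)/347⌋ = ⌊3074/347⌋ − ⌊2994/347⌋ = 8 − 8 = 0
n=38: ⌊(39·80+34)/347⌋ − ⌊(38·80+34)/347⌋ = ⌊3154/347⌋ − ⌊3074/347⌋ = 9 − 8 = 1
n=39: ⌊(40·80+34)/347⌋ − ⌊(39·80+34)/347⌋ = ⌊3234/347⌋ − ⌊3154/347⌋ = 9 − 9 = 0
n=40: ⌊(41·80+34)/347⌋ − ⌊(40·80+34)/347⌋ = ⌊3314/347⌋ − ⌊3234/347⌋ = 9 − 9 = 0
n=41: ⌊(42·80+34)/347⌋ − ⌊(41·80+34)/347⌋ = ⌊3394/347⌋ − ⌊3314/347⌋ = 9 − 9 = 0
n=42: ⌊(43·80+34)/347⌋ − ⌊(42·80+34)/347⌋ = ⌊3474/347⌋ − ⌊3394/347⌋ = 10 − 9 = 1
n=43: ⌊(44·80+34)/347⌋ − ⌊(43·80+34)/347⌋ = ⌊3554/347⌋ − ⌊3474/347⌋ = 10 − 10 = 0


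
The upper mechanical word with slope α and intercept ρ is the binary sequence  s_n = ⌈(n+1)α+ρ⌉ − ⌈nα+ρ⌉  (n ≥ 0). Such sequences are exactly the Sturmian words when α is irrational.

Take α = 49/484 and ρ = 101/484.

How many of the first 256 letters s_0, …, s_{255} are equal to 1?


#1s = Σ_{n=0}^{255} s_n = Σ_{n=0}^{255} (⌈(n+1)α+ρ⌉ − ⌈nα+ρ⌉)
the sum telescopes: every ⌈nα+ρ⌉ with 0 < n < 256 appears once with + and once with −, leaving ⌈256α+ρ⌉ − ⌈0·α+ρ⌉
256α + ρ = (256·49 + 101) / 484 = 12645/484
ρ = 101/484
⌈12645/484⌉ = 27,  ⌈101/484⌉ = 1
#1s = 27 − 1 = 26

26


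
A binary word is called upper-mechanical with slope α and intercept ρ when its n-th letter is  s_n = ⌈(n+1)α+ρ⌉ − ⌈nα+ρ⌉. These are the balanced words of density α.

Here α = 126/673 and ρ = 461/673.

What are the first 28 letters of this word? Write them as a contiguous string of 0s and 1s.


n=0: ⌈(1·126+461)/673⌉ − ⌈(0·126+461)/673⌉ = ⌈587/673⌉ − ⌈461/673⌉ = 1 − 1 = 0
n=1: ⌈(2·126+461)/673⌉ − ⌈(1·126+461)/673⌉ = ⌈713/673⌉ − ⌈587/673⌉ = 2 − 1 = 1
n=2: ⌈(3·126+461)/673⌉ − ⌈(2·126+461)/673⌉ = ⌈839/673⌉ − ⌈713/673⌉ = 2 − 2 = 0
n=3: ⌈(4·126+461)/673⌉ − ⌈(3·126+461)/673⌉ = ⌈965/673⌉ − ⌈839/673⌉ = 2 − 2 = 0
n=4: ⌈(5·126+461)/673⌉ − ⌈(4·126+461)/673⌉ = ⌈1091/673⌉ − ⌈965/673⌉ = 2 − 2 = 0
n=5: ⌈(6·126+461)/673⌉ − ⌈(5·126+461)/673⌉ = ⌈1217/673⌉ − ⌈1091/673⌉ = 2 − 2 = 0
n=6: ⌈(7·126+461)/673⌉ − ⌈(6·126+461)/673⌉ = ⌈1343/673⌉ − ⌈1217/673⌉ = 2 − 2 = 0
n=7: ⌈(8·126+461)/673⌉ − ⌈(7·126+461)/673⌉ = ⌈1469/673⌉ − ⌈1343/673⌉ = 3 − 2 = 1
n=8: ⌈(9·126+461)/673⌉ − ⌈(8·126+461)/673⌉ = ⌈1595/673⌉ − ⌈1469/673⌉ = 3 − 3 = 0
n=9: ⌈(10·126+461)/673⌉ − ⌈(9·126+461)/673⌉ = ⌈1721/673⌉ − ⌈1595/673⌉ = 3 − 3 = 0
n=10: ⌈(11·126+461)/673⌉ − ⌈(10·126+461)/673⌉ = ⌈1847/673⌉ − ⌈1721/673⌉ = 3 − 3 = 0
n=11: ⌈(12·126+461)/673⌉ − ⌈(11·126+461)/673⌉ = ⌈1973/673⌉ − ⌈1847/673⌉ = 3 − 3 = 0
n=12: ⌈(13·126+461)/673⌉ − ⌈(12·126+461)/673⌉ = ⌈2099/673⌉ − ⌈1973/673⌉ = 4 − 3 = 1
n=13: ⌈(14·126+461)/673⌉ − ⌈(13·126+461)/673⌉ = ⌈2225/673⌉ − ⌈2099/673⌉ = 4 − 4 = 0
n=14: ⌈(15·126+461)/673⌉ − ⌈(14·126+461)/673⌉ = ⌈2351/673⌉ − ⌈2225/673⌉ = 4 − 4 = 0
n=15: ⌈(16·126+461)/673⌉ − ⌈(15·126+461)/673⌉ = ⌈2477/673⌉ − ⌈2351/673⌉ = 4 − 4 = 0
n=16: ⌈(17·126+461)/673⌉ − ⌈(16·126+461)/673⌉ = ⌈2603/673⌉ − ⌈2477/673⌉ = 4 − 4 = 0
n=17: ⌈(18·126+461)/673⌉ − ⌈(17·126+461)/673⌉ = ⌈2729/673⌉ − ⌈2603/673⌉ = 5 − 4 = 1
n=18: ⌈(19·126+461)/673⌉ − ⌈(18·126+461)/673⌉ = ⌈2855/673⌉ − ⌈2729/673⌉ = 5 − 5 = 0
n=19: ⌈(20·126+461)/673⌉ − ⌈(19·126+461)/673⌉ = ⌈2981/673⌉ − ⌈2855/673⌉ = 5 − 5 = 0
n=20: ⌈(21·126+461)/673⌉ − ⌈(20·126+461)/673⌉ = ⌈3107/673⌉ − ⌈2981/673⌉ = 5 − 5 = 0
n=21: ⌈(22·126+461)/673⌉ − ⌈(21·126+461)/673⌉ = ⌈3233/673⌉ − ⌈3107/673⌉ = 5 − 5 = 0
n=22: ⌈(23·126+461)/673⌉ − ⌈(22·126+461)/673⌉ = ⌈3359/673⌉ − ⌈3233/673⌉ = 5 − 5 = 0
n=23: ⌈(24·126+461)/673⌉ − ⌈(23·126+461)/673⌉ = ⌈3485/673⌉ − ⌈3359/673⌉ = 6 − 5 = 1
n=24: ⌈(25·126+461)/673⌉ − ⌈(24·126+461)/673⌉ = ⌈3611/673⌉ − ⌈3485/673⌉ = 6 − 6 = 0
n=25: ⌈(26·126+461)/673⌉ − ⌈(25·126+461)/673⌉ = ⌈3737/673⌉ − ⌈3611/673⌉ = 6 − 6 = 0
n=26: ⌈(27·126+461)/673⌉ − ⌈(26·126+461)/673⌉ = ⌈3863/673⌉ − ⌈3737/673⌉ = 6 − 6 = 0
n=27: ⌈(28·126+461)/673⌉ − ⌈(27·126+461)/673⌉ = ⌈3989/673⌉ − ⌈3863/673⌉ = 6 − 6 = 0

0100000100001000010000010000
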